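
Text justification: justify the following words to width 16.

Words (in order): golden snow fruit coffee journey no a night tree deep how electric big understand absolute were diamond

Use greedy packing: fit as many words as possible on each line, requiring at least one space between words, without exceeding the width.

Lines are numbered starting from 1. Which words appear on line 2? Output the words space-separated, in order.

Answer: fruit coffee

Derivation:
Line 1: ['golden', 'snow'] (min_width=11, slack=5)
Line 2: ['fruit', 'coffee'] (min_width=12, slack=4)
Line 3: ['journey', 'no', 'a'] (min_width=12, slack=4)
Line 4: ['night', 'tree', 'deep'] (min_width=15, slack=1)
Line 5: ['how', 'electric', 'big'] (min_width=16, slack=0)
Line 6: ['understand'] (min_width=10, slack=6)
Line 7: ['absolute', 'were'] (min_width=13, slack=3)
Line 8: ['diamond'] (min_width=7, slack=9)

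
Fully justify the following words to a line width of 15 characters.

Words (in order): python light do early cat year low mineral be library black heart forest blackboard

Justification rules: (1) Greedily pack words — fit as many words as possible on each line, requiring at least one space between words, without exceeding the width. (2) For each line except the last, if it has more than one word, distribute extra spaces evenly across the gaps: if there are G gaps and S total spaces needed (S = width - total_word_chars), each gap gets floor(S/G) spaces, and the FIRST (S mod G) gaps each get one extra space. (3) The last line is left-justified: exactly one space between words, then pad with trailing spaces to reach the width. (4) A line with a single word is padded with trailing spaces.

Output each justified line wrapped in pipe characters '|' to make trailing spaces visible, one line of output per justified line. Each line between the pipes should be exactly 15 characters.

Answer: |python light do|
|early  cat year|
|low  mineral be|
|library   black|
|heart    forest|
|blackboard     |

Derivation:
Line 1: ['python', 'light', 'do'] (min_width=15, slack=0)
Line 2: ['early', 'cat', 'year'] (min_width=14, slack=1)
Line 3: ['low', 'mineral', 'be'] (min_width=14, slack=1)
Line 4: ['library', 'black'] (min_width=13, slack=2)
Line 5: ['heart', 'forest'] (min_width=12, slack=3)
Line 6: ['blackboard'] (min_width=10, slack=5)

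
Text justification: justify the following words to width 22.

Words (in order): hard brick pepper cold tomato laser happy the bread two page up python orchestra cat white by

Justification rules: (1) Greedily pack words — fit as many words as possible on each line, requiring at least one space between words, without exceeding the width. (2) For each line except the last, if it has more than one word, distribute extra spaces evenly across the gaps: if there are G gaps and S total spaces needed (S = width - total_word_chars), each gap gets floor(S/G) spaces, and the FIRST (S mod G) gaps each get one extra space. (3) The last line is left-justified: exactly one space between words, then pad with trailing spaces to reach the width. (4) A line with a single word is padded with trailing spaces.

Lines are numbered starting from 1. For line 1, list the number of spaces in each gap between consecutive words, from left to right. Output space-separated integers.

Line 1: ['hard', 'brick', 'pepper', 'cold'] (min_width=22, slack=0)
Line 2: ['tomato', 'laser', 'happy', 'the'] (min_width=22, slack=0)
Line 3: ['bread', 'two', 'page', 'up'] (min_width=17, slack=5)
Line 4: ['python', 'orchestra', 'cat'] (min_width=20, slack=2)
Line 5: ['white', 'by'] (min_width=8, slack=14)

Answer: 1 1 1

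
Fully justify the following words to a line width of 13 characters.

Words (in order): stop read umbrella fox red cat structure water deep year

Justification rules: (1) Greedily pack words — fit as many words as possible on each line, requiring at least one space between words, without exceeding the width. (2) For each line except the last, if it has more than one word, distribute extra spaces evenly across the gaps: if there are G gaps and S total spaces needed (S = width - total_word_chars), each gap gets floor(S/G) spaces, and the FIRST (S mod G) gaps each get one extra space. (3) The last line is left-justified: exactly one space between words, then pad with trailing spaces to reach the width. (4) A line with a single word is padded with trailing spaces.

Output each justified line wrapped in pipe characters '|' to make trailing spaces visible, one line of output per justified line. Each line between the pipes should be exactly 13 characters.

Answer: |stop     read|
|umbrella  fox|
|red       cat|
|structure    |
|water    deep|
|year         |

Derivation:
Line 1: ['stop', 'read'] (min_width=9, slack=4)
Line 2: ['umbrella', 'fox'] (min_width=12, slack=1)
Line 3: ['red', 'cat'] (min_width=7, slack=6)
Line 4: ['structure'] (min_width=9, slack=4)
Line 5: ['water', 'deep'] (min_width=10, slack=3)
Line 6: ['year'] (min_width=4, slack=9)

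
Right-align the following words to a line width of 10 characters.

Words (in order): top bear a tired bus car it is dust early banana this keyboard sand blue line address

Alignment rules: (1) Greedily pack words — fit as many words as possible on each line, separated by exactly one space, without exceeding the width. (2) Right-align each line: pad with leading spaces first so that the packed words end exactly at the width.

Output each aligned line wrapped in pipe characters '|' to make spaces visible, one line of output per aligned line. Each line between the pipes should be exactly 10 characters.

Line 1: ['top', 'bear', 'a'] (min_width=10, slack=0)
Line 2: ['tired', 'bus'] (min_width=9, slack=1)
Line 3: ['car', 'it', 'is'] (min_width=9, slack=1)
Line 4: ['dust', 'early'] (min_width=10, slack=0)
Line 5: ['banana'] (min_width=6, slack=4)
Line 6: ['this'] (min_width=4, slack=6)
Line 7: ['keyboard'] (min_width=8, slack=2)
Line 8: ['sand', 'blue'] (min_width=9, slack=1)
Line 9: ['line'] (min_width=4, slack=6)
Line 10: ['address'] (min_width=7, slack=3)

Answer: |top bear a|
| tired bus|
| car it is|
|dust early|
|    banana|
|      this|
|  keyboard|
| sand blue|
|      line|
|   address|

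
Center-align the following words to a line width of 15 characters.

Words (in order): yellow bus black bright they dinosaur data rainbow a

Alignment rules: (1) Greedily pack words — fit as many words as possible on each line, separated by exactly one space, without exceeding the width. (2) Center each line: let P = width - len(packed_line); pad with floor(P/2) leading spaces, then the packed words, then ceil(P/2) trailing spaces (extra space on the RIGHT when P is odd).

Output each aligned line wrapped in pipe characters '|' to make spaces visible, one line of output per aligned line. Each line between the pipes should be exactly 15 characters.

Answer: |  yellow bus   |
| black bright  |
| they dinosaur |
|data rainbow a |

Derivation:
Line 1: ['yellow', 'bus'] (min_width=10, slack=5)
Line 2: ['black', 'bright'] (min_width=12, slack=3)
Line 3: ['they', 'dinosaur'] (min_width=13, slack=2)
Line 4: ['data', 'rainbow', 'a'] (min_width=14, slack=1)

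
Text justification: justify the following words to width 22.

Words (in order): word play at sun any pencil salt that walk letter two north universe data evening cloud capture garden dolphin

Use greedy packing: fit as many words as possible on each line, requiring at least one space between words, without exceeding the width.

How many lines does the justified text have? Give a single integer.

Answer: 6

Derivation:
Line 1: ['word', 'play', 'at', 'sun', 'any'] (min_width=20, slack=2)
Line 2: ['pencil', 'salt', 'that', 'walk'] (min_width=21, slack=1)
Line 3: ['letter', 'two', 'north'] (min_width=16, slack=6)
Line 4: ['universe', 'data', 'evening'] (min_width=21, slack=1)
Line 5: ['cloud', 'capture', 'garden'] (min_width=20, slack=2)
Line 6: ['dolphin'] (min_width=7, slack=15)
Total lines: 6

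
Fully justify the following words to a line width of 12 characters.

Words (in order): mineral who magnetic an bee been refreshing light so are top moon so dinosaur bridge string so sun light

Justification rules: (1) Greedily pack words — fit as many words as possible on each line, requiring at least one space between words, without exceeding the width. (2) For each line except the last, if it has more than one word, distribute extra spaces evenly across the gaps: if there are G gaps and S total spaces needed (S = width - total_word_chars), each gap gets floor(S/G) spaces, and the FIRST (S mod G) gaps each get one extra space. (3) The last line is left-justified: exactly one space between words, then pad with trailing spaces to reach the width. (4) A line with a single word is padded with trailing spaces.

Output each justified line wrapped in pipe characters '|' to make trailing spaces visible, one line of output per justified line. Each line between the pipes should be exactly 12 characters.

Answer: |mineral  who|
|magnetic  an|
|bee     been|
|refreshing  |
|light so are|
|top  moon so|
|dinosaur    |
|bridge      |
|string    so|
|sun light   |

Derivation:
Line 1: ['mineral', 'who'] (min_width=11, slack=1)
Line 2: ['magnetic', 'an'] (min_width=11, slack=1)
Line 3: ['bee', 'been'] (min_width=8, slack=4)
Line 4: ['refreshing'] (min_width=10, slack=2)
Line 5: ['light', 'so', 'are'] (min_width=12, slack=0)
Line 6: ['top', 'moon', 'so'] (min_width=11, slack=1)
Line 7: ['dinosaur'] (min_width=8, slack=4)
Line 8: ['bridge'] (min_width=6, slack=6)
Line 9: ['string', 'so'] (min_width=9, slack=3)
Line 10: ['sun', 'light'] (min_width=9, slack=3)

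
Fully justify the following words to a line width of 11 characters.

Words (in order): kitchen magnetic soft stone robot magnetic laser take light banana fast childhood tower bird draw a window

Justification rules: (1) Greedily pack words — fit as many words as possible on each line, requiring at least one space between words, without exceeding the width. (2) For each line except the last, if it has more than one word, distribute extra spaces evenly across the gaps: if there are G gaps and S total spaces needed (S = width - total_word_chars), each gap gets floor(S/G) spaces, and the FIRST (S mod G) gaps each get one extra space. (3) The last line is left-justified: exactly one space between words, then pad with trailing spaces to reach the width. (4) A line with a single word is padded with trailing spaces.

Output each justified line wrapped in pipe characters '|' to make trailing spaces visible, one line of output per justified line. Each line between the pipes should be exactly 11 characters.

Line 1: ['kitchen'] (min_width=7, slack=4)
Line 2: ['magnetic'] (min_width=8, slack=3)
Line 3: ['soft', 'stone'] (min_width=10, slack=1)
Line 4: ['robot'] (min_width=5, slack=6)
Line 5: ['magnetic'] (min_width=8, slack=3)
Line 6: ['laser', 'take'] (min_width=10, slack=1)
Line 7: ['light'] (min_width=5, slack=6)
Line 8: ['banana', 'fast'] (min_width=11, slack=0)
Line 9: ['childhood'] (min_width=9, slack=2)
Line 10: ['tower', 'bird'] (min_width=10, slack=1)
Line 11: ['draw', 'a'] (min_width=6, slack=5)
Line 12: ['window'] (min_width=6, slack=5)

Answer: |kitchen    |
|magnetic   |
|soft  stone|
|robot      |
|magnetic   |
|laser  take|
|light      |
|banana fast|
|childhood  |
|tower  bird|
|draw      a|
|window     |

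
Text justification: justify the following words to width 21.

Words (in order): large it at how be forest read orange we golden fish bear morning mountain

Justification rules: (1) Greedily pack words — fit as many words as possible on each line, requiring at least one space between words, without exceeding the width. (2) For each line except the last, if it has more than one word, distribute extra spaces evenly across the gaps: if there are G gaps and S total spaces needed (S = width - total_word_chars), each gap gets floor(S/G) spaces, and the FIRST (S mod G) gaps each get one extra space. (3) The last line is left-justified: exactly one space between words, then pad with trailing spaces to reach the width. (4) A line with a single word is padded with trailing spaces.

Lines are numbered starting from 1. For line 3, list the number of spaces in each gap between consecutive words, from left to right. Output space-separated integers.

Line 1: ['large', 'it', 'at', 'how', 'be'] (min_width=18, slack=3)
Line 2: ['forest', 'read', 'orange', 'we'] (min_width=21, slack=0)
Line 3: ['golden', 'fish', 'bear'] (min_width=16, slack=5)
Line 4: ['morning', 'mountain'] (min_width=16, slack=5)

Answer: 4 3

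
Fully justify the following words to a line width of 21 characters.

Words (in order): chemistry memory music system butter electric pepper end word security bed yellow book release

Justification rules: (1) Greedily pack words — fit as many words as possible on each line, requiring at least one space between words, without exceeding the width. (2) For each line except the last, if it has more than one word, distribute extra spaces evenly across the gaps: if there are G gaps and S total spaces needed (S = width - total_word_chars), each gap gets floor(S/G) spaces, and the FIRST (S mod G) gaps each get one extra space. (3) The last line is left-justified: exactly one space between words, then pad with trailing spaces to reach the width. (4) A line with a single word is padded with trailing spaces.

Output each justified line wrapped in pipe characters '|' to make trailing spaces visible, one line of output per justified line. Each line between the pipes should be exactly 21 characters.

Answer: |chemistry      memory|
|music  system  butter|
|electric  pepper  end|
|word   security   bed|
|yellow book release  |

Derivation:
Line 1: ['chemistry', 'memory'] (min_width=16, slack=5)
Line 2: ['music', 'system', 'butter'] (min_width=19, slack=2)
Line 3: ['electric', 'pepper', 'end'] (min_width=19, slack=2)
Line 4: ['word', 'security', 'bed'] (min_width=17, slack=4)
Line 5: ['yellow', 'book', 'release'] (min_width=19, slack=2)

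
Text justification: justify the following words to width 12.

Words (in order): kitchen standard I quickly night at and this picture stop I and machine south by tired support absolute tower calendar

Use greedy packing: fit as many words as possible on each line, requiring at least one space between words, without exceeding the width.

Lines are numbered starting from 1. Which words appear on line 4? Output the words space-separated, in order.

Answer: night at and

Derivation:
Line 1: ['kitchen'] (min_width=7, slack=5)
Line 2: ['standard', 'I'] (min_width=10, slack=2)
Line 3: ['quickly'] (min_width=7, slack=5)
Line 4: ['night', 'at', 'and'] (min_width=12, slack=0)
Line 5: ['this', 'picture'] (min_width=12, slack=0)
Line 6: ['stop', 'I', 'and'] (min_width=10, slack=2)
Line 7: ['machine'] (min_width=7, slack=5)
Line 8: ['south', 'by'] (min_width=8, slack=4)
Line 9: ['tired'] (min_width=5, slack=7)
Line 10: ['support'] (min_width=7, slack=5)
Line 11: ['absolute'] (min_width=8, slack=4)
Line 12: ['tower'] (min_width=5, slack=7)
Line 13: ['calendar'] (min_width=8, slack=4)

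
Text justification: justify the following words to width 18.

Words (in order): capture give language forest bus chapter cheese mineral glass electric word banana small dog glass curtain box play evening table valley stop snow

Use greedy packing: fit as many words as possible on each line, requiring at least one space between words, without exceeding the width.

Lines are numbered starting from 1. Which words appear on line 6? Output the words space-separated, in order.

Line 1: ['capture', 'give'] (min_width=12, slack=6)
Line 2: ['language', 'forest'] (min_width=15, slack=3)
Line 3: ['bus', 'chapter', 'cheese'] (min_width=18, slack=0)
Line 4: ['mineral', 'glass'] (min_width=13, slack=5)
Line 5: ['electric', 'word'] (min_width=13, slack=5)
Line 6: ['banana', 'small', 'dog'] (min_width=16, slack=2)
Line 7: ['glass', 'curtain', 'box'] (min_width=17, slack=1)
Line 8: ['play', 'evening', 'table'] (min_width=18, slack=0)
Line 9: ['valley', 'stop', 'snow'] (min_width=16, slack=2)

Answer: banana small dog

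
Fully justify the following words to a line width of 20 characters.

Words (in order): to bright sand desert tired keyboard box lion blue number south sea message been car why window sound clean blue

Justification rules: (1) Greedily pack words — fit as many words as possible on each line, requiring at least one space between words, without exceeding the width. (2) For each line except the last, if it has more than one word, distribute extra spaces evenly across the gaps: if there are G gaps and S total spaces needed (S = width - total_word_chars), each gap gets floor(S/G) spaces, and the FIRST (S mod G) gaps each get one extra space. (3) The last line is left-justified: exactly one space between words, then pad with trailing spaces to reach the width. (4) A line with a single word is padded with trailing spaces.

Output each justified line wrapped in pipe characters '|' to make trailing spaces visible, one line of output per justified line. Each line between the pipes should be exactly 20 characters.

Line 1: ['to', 'bright', 'sand'] (min_width=14, slack=6)
Line 2: ['desert', 'tired'] (min_width=12, slack=8)
Line 3: ['keyboard', 'box', 'lion'] (min_width=17, slack=3)
Line 4: ['blue', 'number', 'south'] (min_width=17, slack=3)
Line 5: ['sea', 'message', 'been', 'car'] (min_width=20, slack=0)
Line 6: ['why', 'window', 'sound'] (min_width=16, slack=4)
Line 7: ['clean', 'blue'] (min_width=10, slack=10)

Answer: |to    bright    sand|
|desert         tired|
|keyboard   box  lion|
|blue   number  south|
|sea message been car|
|why   window   sound|
|clean blue          |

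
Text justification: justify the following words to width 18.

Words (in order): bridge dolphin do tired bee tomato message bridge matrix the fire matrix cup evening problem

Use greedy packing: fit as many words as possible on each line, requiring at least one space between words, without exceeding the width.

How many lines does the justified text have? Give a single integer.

Answer: 6

Derivation:
Line 1: ['bridge', 'dolphin', 'do'] (min_width=17, slack=1)
Line 2: ['tired', 'bee', 'tomato'] (min_width=16, slack=2)
Line 3: ['message', 'bridge'] (min_width=14, slack=4)
Line 4: ['matrix', 'the', 'fire'] (min_width=15, slack=3)
Line 5: ['matrix', 'cup', 'evening'] (min_width=18, slack=0)
Line 6: ['problem'] (min_width=7, slack=11)
Total lines: 6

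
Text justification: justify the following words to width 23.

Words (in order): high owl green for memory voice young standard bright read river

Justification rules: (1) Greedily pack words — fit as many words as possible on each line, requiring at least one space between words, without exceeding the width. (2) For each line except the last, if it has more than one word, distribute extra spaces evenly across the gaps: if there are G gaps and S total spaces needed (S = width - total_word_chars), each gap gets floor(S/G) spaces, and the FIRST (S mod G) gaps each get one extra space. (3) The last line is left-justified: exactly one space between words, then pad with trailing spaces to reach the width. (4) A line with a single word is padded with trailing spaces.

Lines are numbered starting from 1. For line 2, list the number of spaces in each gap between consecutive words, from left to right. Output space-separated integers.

Answer: 4 3

Derivation:
Line 1: ['high', 'owl', 'green', 'for'] (min_width=18, slack=5)
Line 2: ['memory', 'voice', 'young'] (min_width=18, slack=5)
Line 3: ['standard', 'bright', 'read'] (min_width=20, slack=3)
Line 4: ['river'] (min_width=5, slack=18)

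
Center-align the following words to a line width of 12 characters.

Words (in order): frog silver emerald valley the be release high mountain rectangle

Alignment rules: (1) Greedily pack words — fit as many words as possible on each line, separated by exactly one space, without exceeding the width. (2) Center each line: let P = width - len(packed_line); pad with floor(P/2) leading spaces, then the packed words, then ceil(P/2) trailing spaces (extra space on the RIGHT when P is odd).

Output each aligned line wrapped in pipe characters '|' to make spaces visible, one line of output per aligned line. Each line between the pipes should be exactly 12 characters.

Answer: |frog silver |
|  emerald   |
| valley the |
| be release |
|    high    |
|  mountain  |
| rectangle  |

Derivation:
Line 1: ['frog', 'silver'] (min_width=11, slack=1)
Line 2: ['emerald'] (min_width=7, slack=5)
Line 3: ['valley', 'the'] (min_width=10, slack=2)
Line 4: ['be', 'release'] (min_width=10, slack=2)
Line 5: ['high'] (min_width=4, slack=8)
Line 6: ['mountain'] (min_width=8, slack=4)
Line 7: ['rectangle'] (min_width=9, slack=3)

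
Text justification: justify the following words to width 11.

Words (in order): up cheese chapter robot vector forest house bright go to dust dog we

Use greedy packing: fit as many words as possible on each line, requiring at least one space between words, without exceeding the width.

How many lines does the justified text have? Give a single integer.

Line 1: ['up', 'cheese'] (min_width=9, slack=2)
Line 2: ['chapter'] (min_width=7, slack=4)
Line 3: ['robot'] (min_width=5, slack=6)
Line 4: ['vector'] (min_width=6, slack=5)
Line 5: ['forest'] (min_width=6, slack=5)
Line 6: ['house'] (min_width=5, slack=6)
Line 7: ['bright', 'go'] (min_width=9, slack=2)
Line 8: ['to', 'dust', 'dog'] (min_width=11, slack=0)
Line 9: ['we'] (min_width=2, slack=9)
Total lines: 9

Answer: 9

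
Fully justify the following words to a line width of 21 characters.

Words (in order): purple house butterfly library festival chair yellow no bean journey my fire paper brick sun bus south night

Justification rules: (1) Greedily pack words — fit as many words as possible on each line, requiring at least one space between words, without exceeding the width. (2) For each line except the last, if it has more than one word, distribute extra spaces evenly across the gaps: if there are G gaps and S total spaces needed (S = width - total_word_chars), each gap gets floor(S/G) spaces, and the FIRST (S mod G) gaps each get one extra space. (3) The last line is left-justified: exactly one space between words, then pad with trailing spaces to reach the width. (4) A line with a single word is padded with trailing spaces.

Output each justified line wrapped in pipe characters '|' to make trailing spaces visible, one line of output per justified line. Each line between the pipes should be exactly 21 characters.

Answer: |purple          house|
|butterfly     library|
|festival chair yellow|
|no  bean  journey  my|
|fire  paper brick sun|
|bus south night      |

Derivation:
Line 1: ['purple', 'house'] (min_width=12, slack=9)
Line 2: ['butterfly', 'library'] (min_width=17, slack=4)
Line 3: ['festival', 'chair', 'yellow'] (min_width=21, slack=0)
Line 4: ['no', 'bean', 'journey', 'my'] (min_width=18, slack=3)
Line 5: ['fire', 'paper', 'brick', 'sun'] (min_width=20, slack=1)
Line 6: ['bus', 'south', 'night'] (min_width=15, slack=6)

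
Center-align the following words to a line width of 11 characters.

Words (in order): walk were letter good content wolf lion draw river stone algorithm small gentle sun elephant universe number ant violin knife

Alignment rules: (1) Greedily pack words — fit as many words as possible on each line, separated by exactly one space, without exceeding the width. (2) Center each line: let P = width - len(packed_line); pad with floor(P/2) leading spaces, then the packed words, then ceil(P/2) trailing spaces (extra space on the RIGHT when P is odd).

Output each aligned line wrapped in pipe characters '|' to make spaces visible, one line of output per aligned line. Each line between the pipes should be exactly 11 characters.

Answer: | walk were |
|letter good|
|  content  |
| wolf lion |
|draw river |
|   stone   |
| algorithm |
|   small   |
|gentle sun |
| elephant  |
| universe  |
|number ant |
|  violin   |
|   knife   |

Derivation:
Line 1: ['walk', 'were'] (min_width=9, slack=2)
Line 2: ['letter', 'good'] (min_width=11, slack=0)
Line 3: ['content'] (min_width=7, slack=4)
Line 4: ['wolf', 'lion'] (min_width=9, slack=2)
Line 5: ['draw', 'river'] (min_width=10, slack=1)
Line 6: ['stone'] (min_width=5, slack=6)
Line 7: ['algorithm'] (min_width=9, slack=2)
Line 8: ['small'] (min_width=5, slack=6)
Line 9: ['gentle', 'sun'] (min_width=10, slack=1)
Line 10: ['elephant'] (min_width=8, slack=3)
Line 11: ['universe'] (min_width=8, slack=3)
Line 12: ['number', 'ant'] (min_width=10, slack=1)
Line 13: ['violin'] (min_width=6, slack=5)
Line 14: ['knife'] (min_width=5, slack=6)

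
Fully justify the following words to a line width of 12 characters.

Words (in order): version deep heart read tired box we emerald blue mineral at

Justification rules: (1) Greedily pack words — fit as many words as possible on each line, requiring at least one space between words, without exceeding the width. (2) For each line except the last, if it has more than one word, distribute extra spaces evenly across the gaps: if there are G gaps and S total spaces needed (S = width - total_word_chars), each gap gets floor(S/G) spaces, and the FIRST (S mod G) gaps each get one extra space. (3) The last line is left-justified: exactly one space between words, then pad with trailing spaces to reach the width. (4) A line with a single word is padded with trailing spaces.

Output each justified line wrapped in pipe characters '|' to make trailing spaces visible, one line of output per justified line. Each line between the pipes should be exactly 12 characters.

Answer: |version deep|
|heart   read|
|tired box we|
|emerald blue|
|mineral at  |

Derivation:
Line 1: ['version', 'deep'] (min_width=12, slack=0)
Line 2: ['heart', 'read'] (min_width=10, slack=2)
Line 3: ['tired', 'box', 'we'] (min_width=12, slack=0)
Line 4: ['emerald', 'blue'] (min_width=12, slack=0)
Line 5: ['mineral', 'at'] (min_width=10, slack=2)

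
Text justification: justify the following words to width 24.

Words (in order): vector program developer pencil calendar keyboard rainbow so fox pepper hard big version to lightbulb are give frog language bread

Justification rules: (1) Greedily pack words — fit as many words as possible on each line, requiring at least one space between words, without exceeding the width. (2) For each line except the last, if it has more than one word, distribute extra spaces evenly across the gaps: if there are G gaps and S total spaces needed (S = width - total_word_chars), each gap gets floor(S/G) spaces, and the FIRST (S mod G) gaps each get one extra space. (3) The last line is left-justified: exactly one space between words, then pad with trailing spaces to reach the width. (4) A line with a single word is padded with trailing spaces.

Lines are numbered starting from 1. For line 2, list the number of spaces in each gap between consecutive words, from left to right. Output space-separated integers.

Line 1: ['vector', 'program', 'developer'] (min_width=24, slack=0)
Line 2: ['pencil', 'calendar', 'keyboard'] (min_width=24, slack=0)
Line 3: ['rainbow', 'so', 'fox', 'pepper'] (min_width=21, slack=3)
Line 4: ['hard', 'big', 'version', 'to'] (min_width=19, slack=5)
Line 5: ['lightbulb', 'are', 'give', 'frog'] (min_width=23, slack=1)
Line 6: ['language', 'bread'] (min_width=14, slack=10)

Answer: 1 1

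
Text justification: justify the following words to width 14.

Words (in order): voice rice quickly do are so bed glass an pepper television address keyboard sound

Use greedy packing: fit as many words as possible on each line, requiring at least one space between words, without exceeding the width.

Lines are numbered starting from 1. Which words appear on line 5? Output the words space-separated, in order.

Answer: television

Derivation:
Line 1: ['voice', 'rice'] (min_width=10, slack=4)
Line 2: ['quickly', 'do', 'are'] (min_width=14, slack=0)
Line 3: ['so', 'bed', 'glass'] (min_width=12, slack=2)
Line 4: ['an', 'pepper'] (min_width=9, slack=5)
Line 5: ['television'] (min_width=10, slack=4)
Line 6: ['address'] (min_width=7, slack=7)
Line 7: ['keyboard', 'sound'] (min_width=14, slack=0)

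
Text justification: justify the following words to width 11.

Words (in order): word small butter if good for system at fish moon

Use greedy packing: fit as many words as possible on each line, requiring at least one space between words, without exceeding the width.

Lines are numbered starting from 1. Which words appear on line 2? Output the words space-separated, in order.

Line 1: ['word', 'small'] (min_width=10, slack=1)
Line 2: ['butter', 'if'] (min_width=9, slack=2)
Line 3: ['good', 'for'] (min_width=8, slack=3)
Line 4: ['system', 'at'] (min_width=9, slack=2)
Line 5: ['fish', 'moon'] (min_width=9, slack=2)

Answer: butter if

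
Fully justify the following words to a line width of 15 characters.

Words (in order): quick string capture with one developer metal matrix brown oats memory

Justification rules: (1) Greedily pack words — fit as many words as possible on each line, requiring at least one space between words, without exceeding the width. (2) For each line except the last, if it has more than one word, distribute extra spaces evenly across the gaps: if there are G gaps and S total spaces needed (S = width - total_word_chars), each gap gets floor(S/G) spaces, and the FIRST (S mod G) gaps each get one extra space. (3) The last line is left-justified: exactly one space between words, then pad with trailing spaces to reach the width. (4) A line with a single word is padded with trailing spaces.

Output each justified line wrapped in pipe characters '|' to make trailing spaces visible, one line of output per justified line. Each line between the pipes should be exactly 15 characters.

Line 1: ['quick', 'string'] (min_width=12, slack=3)
Line 2: ['capture', 'with'] (min_width=12, slack=3)
Line 3: ['one', 'developer'] (min_width=13, slack=2)
Line 4: ['metal', 'matrix'] (min_width=12, slack=3)
Line 5: ['brown', 'oats'] (min_width=10, slack=5)
Line 6: ['memory'] (min_width=6, slack=9)

Answer: |quick    string|
|capture    with|
|one   developer|
|metal    matrix|
|brown      oats|
|memory         |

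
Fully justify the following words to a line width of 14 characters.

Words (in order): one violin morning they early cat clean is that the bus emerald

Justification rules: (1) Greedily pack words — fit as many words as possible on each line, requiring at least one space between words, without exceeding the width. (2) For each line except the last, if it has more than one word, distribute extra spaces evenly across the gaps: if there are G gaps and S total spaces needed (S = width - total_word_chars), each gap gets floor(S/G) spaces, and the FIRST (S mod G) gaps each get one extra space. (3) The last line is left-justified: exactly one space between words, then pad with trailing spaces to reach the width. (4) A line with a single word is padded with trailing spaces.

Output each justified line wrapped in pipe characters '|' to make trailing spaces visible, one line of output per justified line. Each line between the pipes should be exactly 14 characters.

Line 1: ['one', 'violin'] (min_width=10, slack=4)
Line 2: ['morning', 'they'] (min_width=12, slack=2)
Line 3: ['early', 'cat'] (min_width=9, slack=5)
Line 4: ['clean', 'is', 'that'] (min_width=13, slack=1)
Line 5: ['the', 'bus'] (min_width=7, slack=7)
Line 6: ['emerald'] (min_width=7, slack=7)

Answer: |one     violin|
|morning   they|
|early      cat|
|clean  is that|
|the        bus|
|emerald       |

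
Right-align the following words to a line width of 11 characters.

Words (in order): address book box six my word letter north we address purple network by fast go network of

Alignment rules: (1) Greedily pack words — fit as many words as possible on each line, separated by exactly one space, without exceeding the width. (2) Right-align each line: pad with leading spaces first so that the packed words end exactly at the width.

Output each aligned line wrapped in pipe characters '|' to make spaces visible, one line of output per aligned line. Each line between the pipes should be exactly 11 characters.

Line 1: ['address'] (min_width=7, slack=4)
Line 2: ['book', 'box'] (min_width=8, slack=3)
Line 3: ['six', 'my', 'word'] (min_width=11, slack=0)
Line 4: ['letter'] (min_width=6, slack=5)
Line 5: ['north', 'we'] (min_width=8, slack=3)
Line 6: ['address'] (min_width=7, slack=4)
Line 7: ['purple'] (min_width=6, slack=5)
Line 8: ['network', 'by'] (min_width=10, slack=1)
Line 9: ['fast', 'go'] (min_width=7, slack=4)
Line 10: ['network', 'of'] (min_width=10, slack=1)

Answer: |    address|
|   book box|
|six my word|
|     letter|
|   north we|
|    address|
|     purple|
| network by|
|    fast go|
| network of|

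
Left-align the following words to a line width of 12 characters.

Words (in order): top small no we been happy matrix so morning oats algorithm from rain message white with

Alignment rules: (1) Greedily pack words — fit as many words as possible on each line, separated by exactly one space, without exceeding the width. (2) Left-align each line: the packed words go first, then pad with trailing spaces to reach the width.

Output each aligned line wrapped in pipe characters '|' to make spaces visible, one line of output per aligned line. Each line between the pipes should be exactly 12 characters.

Line 1: ['top', 'small', 'no'] (min_width=12, slack=0)
Line 2: ['we', 'been'] (min_width=7, slack=5)
Line 3: ['happy', 'matrix'] (min_width=12, slack=0)
Line 4: ['so', 'morning'] (min_width=10, slack=2)
Line 5: ['oats'] (min_width=4, slack=8)
Line 6: ['algorithm'] (min_width=9, slack=3)
Line 7: ['from', 'rain'] (min_width=9, slack=3)
Line 8: ['message'] (min_width=7, slack=5)
Line 9: ['white', 'with'] (min_width=10, slack=2)

Answer: |top small no|
|we been     |
|happy matrix|
|so morning  |
|oats        |
|algorithm   |
|from rain   |
|message     |
|white with  |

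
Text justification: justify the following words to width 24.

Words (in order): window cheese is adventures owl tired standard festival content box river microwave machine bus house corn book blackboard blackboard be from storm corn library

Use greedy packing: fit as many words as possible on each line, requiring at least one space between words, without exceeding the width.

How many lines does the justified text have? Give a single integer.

Line 1: ['window', 'cheese', 'is'] (min_width=16, slack=8)
Line 2: ['adventures', 'owl', 'tired'] (min_width=20, slack=4)
Line 3: ['standard', 'festival'] (min_width=17, slack=7)
Line 4: ['content', 'box', 'river'] (min_width=17, slack=7)
Line 5: ['microwave', 'machine', 'bus'] (min_width=21, slack=3)
Line 6: ['house', 'corn', 'book'] (min_width=15, slack=9)
Line 7: ['blackboard', 'blackboard', 'be'] (min_width=24, slack=0)
Line 8: ['from', 'storm', 'corn', 'library'] (min_width=23, slack=1)
Total lines: 8

Answer: 8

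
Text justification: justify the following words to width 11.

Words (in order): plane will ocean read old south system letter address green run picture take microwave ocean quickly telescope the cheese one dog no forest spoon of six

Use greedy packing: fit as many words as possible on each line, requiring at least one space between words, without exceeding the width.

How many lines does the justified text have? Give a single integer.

Answer: 18

Derivation:
Line 1: ['plane', 'will'] (min_width=10, slack=1)
Line 2: ['ocean', 'read'] (min_width=10, slack=1)
Line 3: ['old', 'south'] (min_width=9, slack=2)
Line 4: ['system'] (min_width=6, slack=5)
Line 5: ['letter'] (min_width=6, slack=5)
Line 6: ['address'] (min_width=7, slack=4)
Line 7: ['green', 'run'] (min_width=9, slack=2)
Line 8: ['picture'] (min_width=7, slack=4)
Line 9: ['take'] (min_width=4, slack=7)
Line 10: ['microwave'] (min_width=9, slack=2)
Line 11: ['ocean'] (min_width=5, slack=6)
Line 12: ['quickly'] (min_width=7, slack=4)
Line 13: ['telescope'] (min_width=9, slack=2)
Line 14: ['the', 'cheese'] (min_width=10, slack=1)
Line 15: ['one', 'dog', 'no'] (min_width=10, slack=1)
Line 16: ['forest'] (min_width=6, slack=5)
Line 17: ['spoon', 'of'] (min_width=8, slack=3)
Line 18: ['six'] (min_width=3, slack=8)
Total lines: 18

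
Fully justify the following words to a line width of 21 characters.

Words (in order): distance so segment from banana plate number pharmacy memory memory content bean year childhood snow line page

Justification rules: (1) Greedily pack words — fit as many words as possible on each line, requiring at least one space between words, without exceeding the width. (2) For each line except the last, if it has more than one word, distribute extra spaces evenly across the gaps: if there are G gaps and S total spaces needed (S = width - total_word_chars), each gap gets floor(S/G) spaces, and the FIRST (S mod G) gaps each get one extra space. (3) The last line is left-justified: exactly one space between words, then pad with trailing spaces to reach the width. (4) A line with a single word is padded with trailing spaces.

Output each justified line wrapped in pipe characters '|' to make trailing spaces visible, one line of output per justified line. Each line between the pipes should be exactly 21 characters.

Answer: |distance  so  segment|
|from   banana   plate|
|number       pharmacy|
|memory memory content|
|bean  year  childhood|
|snow line page       |

Derivation:
Line 1: ['distance', 'so', 'segment'] (min_width=19, slack=2)
Line 2: ['from', 'banana', 'plate'] (min_width=17, slack=4)
Line 3: ['number', 'pharmacy'] (min_width=15, slack=6)
Line 4: ['memory', 'memory', 'content'] (min_width=21, slack=0)
Line 5: ['bean', 'year', 'childhood'] (min_width=19, slack=2)
Line 6: ['snow', 'line', 'page'] (min_width=14, slack=7)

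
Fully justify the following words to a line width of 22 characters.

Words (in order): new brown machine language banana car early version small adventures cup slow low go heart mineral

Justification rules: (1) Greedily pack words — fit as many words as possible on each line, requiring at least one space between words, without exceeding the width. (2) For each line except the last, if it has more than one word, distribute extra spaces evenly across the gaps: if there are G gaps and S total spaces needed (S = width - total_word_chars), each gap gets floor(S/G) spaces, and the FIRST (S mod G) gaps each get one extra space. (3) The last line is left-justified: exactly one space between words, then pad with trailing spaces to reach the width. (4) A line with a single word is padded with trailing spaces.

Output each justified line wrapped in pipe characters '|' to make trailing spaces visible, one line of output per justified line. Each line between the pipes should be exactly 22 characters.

Answer: |new    brown   machine|
|language   banana  car|
|early   version  small|
|adventures   cup  slow|
|low go heart mineral  |

Derivation:
Line 1: ['new', 'brown', 'machine'] (min_width=17, slack=5)
Line 2: ['language', 'banana', 'car'] (min_width=19, slack=3)
Line 3: ['early', 'version', 'small'] (min_width=19, slack=3)
Line 4: ['adventures', 'cup', 'slow'] (min_width=19, slack=3)
Line 5: ['low', 'go', 'heart', 'mineral'] (min_width=20, slack=2)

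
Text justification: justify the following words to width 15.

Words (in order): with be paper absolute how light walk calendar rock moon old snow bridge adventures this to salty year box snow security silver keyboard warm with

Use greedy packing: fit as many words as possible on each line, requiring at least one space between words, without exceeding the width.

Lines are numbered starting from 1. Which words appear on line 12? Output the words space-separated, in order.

Answer: with

Derivation:
Line 1: ['with', 'be', 'paper'] (min_width=13, slack=2)
Line 2: ['absolute', 'how'] (min_width=12, slack=3)
Line 3: ['light', 'walk'] (min_width=10, slack=5)
Line 4: ['calendar', 'rock'] (min_width=13, slack=2)
Line 5: ['moon', 'old', 'snow'] (min_width=13, slack=2)
Line 6: ['bridge'] (min_width=6, slack=9)
Line 7: ['adventures', 'this'] (min_width=15, slack=0)
Line 8: ['to', 'salty', 'year'] (min_width=13, slack=2)
Line 9: ['box', 'snow'] (min_width=8, slack=7)
Line 10: ['security', 'silver'] (min_width=15, slack=0)
Line 11: ['keyboard', 'warm'] (min_width=13, slack=2)
Line 12: ['with'] (min_width=4, slack=11)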